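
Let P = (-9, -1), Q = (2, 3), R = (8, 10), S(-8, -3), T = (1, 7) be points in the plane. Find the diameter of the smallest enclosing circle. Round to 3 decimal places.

20.616

The farthest pair is R–S with squared distance 425. The circle on this segment as diameter has centre (0, 3.5) and r² = 425/4 = 106.25.
Check P: distance² to centre = 101.25 ≤ 106.25, so it lies inside.
All remaining points lie in this disk, and no smaller disk contains both endpoints, so this is the minimum enclosing circle.
Diameter = 2r = 2√(106.25) ≈ 20.616.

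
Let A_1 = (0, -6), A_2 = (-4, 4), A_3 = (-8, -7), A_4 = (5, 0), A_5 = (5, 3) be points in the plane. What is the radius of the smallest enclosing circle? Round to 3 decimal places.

8.201

By Welzl's lemma the MEC is supported by two points (diametrically opposite) or three points (on a circumcircle).
The farthest pair is A_3–A_5 with squared distance 269. The circle on this segment as diameter has centre (-1.5, -2) and r² = 269/4 = 67.25.
Check A_1: distance² to centre = 18.25 ≤ 67.25, so it lies inside.
All remaining points lie in this disk, and no smaller disk contains both endpoints, so this is the minimum enclosing circle.
r = √(67.25) ≈ 8.201.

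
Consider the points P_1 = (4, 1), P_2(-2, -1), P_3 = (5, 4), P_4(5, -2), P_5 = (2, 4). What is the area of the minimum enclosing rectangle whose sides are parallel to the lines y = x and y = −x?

In coordinates u = x + y, v = x − y the rectangle is axis-aligned; the map (x,y)→(u,v) scales areas by 2.
u-values: 5, -3, 9, 3, 6; range = 9 − (-3) = 12.
v-values: 3, -1, 1, 7, -2; range = 7 − (-2) = 9.
Area = (12 × 9) / 2 = 54.

54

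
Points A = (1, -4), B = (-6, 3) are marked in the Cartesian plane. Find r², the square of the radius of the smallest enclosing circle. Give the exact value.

24.5

The smallest circle enclosing two points has them as diameter endpoints.
Centre = midpoint = (-2.5, -0.5); r² = |AB|²/4 = 98/4 = 24.5.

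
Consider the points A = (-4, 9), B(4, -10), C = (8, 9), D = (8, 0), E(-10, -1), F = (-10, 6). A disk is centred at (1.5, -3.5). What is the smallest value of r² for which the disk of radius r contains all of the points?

The required radius is the distance from (1.5, -3.5) to the farthest point.
Squared distances: 186.5, 48.5, 198.5, 54.5, 138.5, 222.5.
Maximum is 222.5, attained at F.

222.5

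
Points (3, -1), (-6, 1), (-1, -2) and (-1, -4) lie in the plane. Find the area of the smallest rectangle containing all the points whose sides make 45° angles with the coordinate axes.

In coordinates u = x + y, v = x − y the rectangle is axis-aligned; the map (x,y)→(u,v) scales areas by 2.
u-values: 2, -5, -3, -5; range = 2 − (-5) = 7.
v-values: 4, -7, 1, 3; range = 4 − (-7) = 11.
Area = (7 × 11) / 2 = 38.5.

38.5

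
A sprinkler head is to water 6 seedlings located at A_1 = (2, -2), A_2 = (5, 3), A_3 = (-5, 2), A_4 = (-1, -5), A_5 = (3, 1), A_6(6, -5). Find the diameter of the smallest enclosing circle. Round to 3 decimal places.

13.038

By Welzl's lemma the MEC is supported by two points (diametrically opposite) or three points (on a circumcircle).
The farthest pair is A_3–A_6 with squared distance 170. The circle on this segment as diameter has centre (0.5, -1.5) and r² = 170/4 = 42.5.
Check A_1: distance² to centre = 2.5 ≤ 42.5, so it lies inside.
All remaining points lie in this disk, and no smaller disk contains both endpoints, so this is the minimum enclosing circle.
Diameter = 2r = 2√(42.5) ≈ 13.038.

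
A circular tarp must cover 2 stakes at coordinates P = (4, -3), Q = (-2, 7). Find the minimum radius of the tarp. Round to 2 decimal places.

The smallest circle enclosing two points has them as diameter endpoints.
Centre = midpoint = (1, 2); r² = |PQ|²/4 = 136/4 = 34.
r = √34 ≈ 5.83.

5.83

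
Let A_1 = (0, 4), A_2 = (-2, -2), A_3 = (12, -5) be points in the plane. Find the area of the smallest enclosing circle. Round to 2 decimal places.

Side lengths²: A_1A_2² = 40, A_1A_3² = 225, A_2A_3² = 205.
Since A_1A_3² = 225 < 205 + 40 = 245, the triangle is acute, so the smallest enclosing circle is the circumcircle.
Circumcentre = (5.5, -7/6), r² = 1025/18.
Area = π·r² = π·1025/18 ≈ 178.90.

178.90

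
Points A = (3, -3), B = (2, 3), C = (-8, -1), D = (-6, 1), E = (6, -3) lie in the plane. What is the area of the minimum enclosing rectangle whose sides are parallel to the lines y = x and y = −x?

In coordinates u = x + y, v = x − y the rectangle is axis-aligned; the map (x,y)→(u,v) scales areas by 2.
u-values: 0, 5, -9, -5, 3; range = 5 − (-9) = 14.
v-values: 6, -1, -7, -7, 9; range = 9 − (-7) = 16.
Area = (14 × 16) / 2 = 112.

112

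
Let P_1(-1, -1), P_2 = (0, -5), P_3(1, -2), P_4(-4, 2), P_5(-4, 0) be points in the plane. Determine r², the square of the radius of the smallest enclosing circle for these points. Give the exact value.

A smallest enclosing disk is always determined by at most three of the input points on its boundary.
The farthest pair is P_2–P_4 with squared distance 65. The circle on this segment as diameter has centre (-2, -1.5) and r² = 65/4 = 16.25.
Check P_1: distance² to centre = 1.25 ≤ 16.25, so it lies inside.
All remaining points lie in this disk, and no smaller disk contains both endpoints, so this is the minimum enclosing circle.

16.25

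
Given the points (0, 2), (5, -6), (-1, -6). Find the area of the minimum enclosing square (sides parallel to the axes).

64

The bounding box has width 6 and height 8.
An axis-aligned square enclosing the set must have side ≥ max(width, height).
So the minimum side is max(6, 8) = 8.
Area = 8² = 64.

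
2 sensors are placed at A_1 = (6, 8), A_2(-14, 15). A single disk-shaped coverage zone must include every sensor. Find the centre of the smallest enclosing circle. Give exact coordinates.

(-4, 11.5)

The smallest circle enclosing two points has them as diameter endpoints.
Centre = midpoint = (-4, 11.5); r² = |A_1A_2|²/4 = 449/4 = 112.25.
Centre = (-4, 11.5).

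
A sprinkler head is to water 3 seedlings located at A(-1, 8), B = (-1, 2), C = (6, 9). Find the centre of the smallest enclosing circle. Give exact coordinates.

Side lengths²: AB² = 36, AC² = 50, BC² = 98.
Since BC² = 98 ≥ 50 + 36 = 86, the angle opposite BC is not acute, so the smallest enclosing circle has BC as diameter.
Centre = midpoint of BC = (2.5, 5.5), r² = 98/4 = 24.5.
Centre = (2.5, 5.5).

(2.5, 5.5)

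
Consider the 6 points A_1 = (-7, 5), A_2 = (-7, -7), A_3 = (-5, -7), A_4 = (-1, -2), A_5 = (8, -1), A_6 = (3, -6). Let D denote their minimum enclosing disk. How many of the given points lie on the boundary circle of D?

A smallest enclosing disk is always determined by at most three of the input points on its boundary.
The minimum enclosing circle is determined by three boundary points: A_1, A_2, A_5.
Their circumcentre is (-0.7, -1) with r² = 75.69.
The farthest remaining point A_3 is at distance² 54.49 ≤ 75.69.
The points at distance exactly r from the centre are A_1, A_2, A_5 — 3 points.

3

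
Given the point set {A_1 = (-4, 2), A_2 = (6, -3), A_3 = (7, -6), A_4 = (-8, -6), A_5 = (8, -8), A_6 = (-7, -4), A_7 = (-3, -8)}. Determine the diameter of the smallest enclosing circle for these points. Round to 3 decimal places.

16.565

The minimum enclosing circle of a finite set is fixed by two of the points (as a diameter) or three (as a circumcircle).
The minimum enclosing circle is determined by three boundary points: A_1, A_4, A_5.
Their circumcentre is (4/17, -87/17) with r² = 19825/289.
The farthest remaining point A_6 is at distance² 15490/289 ≤ 19825/289.
Diameter = 2r = 2√(19825/289) ≈ 16.565.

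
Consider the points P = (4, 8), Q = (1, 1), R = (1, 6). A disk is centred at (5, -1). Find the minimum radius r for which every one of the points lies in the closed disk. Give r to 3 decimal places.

9.055

The required radius is the distance from (5, -1) to the farthest point.
Squared distances: 82, 20, 65.
Maximum is 82, attained at P.
r = √82 ≈ 9.055.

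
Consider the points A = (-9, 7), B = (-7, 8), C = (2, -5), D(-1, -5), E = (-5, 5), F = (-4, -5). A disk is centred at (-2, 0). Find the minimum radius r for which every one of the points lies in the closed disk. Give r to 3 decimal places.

The required radius is the distance from (-2, 0) to the farthest point.
Squared distances: 98, 89, 41, 26, 34, 29.
Maximum is 98, attained at A.
r = √98 ≈ 9.899.

9.899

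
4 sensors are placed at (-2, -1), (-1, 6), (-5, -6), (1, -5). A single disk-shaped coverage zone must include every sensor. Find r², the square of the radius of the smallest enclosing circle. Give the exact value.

A smallest enclosing disk is always determined by at most three of the input points on its boundary.
The minimum enclosing circle is determined by three boundary points: (-1, 6), (-5, -6), (1, -5).
Their circumcentre is (-99/34, -1/34) with r² = 23125/578.
The farthest remaining point (-2, -1) is at distance² 1025/578 ≤ 23125/578.

23125/578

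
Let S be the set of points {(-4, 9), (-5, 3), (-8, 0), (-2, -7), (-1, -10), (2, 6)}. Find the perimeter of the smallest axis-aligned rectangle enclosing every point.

58

Width = max x − min x = 2 − (-8) = 10.
Height = max y − min y = 9 − (-10) = 19.
Perimeter = 2(10 + 19) = 58.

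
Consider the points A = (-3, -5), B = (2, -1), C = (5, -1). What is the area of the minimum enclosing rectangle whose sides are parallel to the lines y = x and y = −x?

In coordinates u = x + y, v = x − y the rectangle is axis-aligned; the map (x,y)→(u,v) scales areas by 2.
u-values: -8, 1, 4; range = 4 − (-8) = 12.
v-values: 2, 3, 6; range = 6 − 2 = 4.
Area = (12 × 4) / 2 = 24.

24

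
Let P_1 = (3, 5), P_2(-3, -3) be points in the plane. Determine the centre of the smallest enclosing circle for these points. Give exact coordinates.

(0, 1)

The smallest circle enclosing two points has them as diameter endpoints.
Centre = midpoint = (0, 1); r² = |P_1P_2|²/4 = 100/4 = 25.
Centre = (0, 1).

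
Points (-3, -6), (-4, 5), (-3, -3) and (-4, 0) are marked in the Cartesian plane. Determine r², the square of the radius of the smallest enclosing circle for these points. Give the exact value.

30.5

The minimum enclosing circle of a finite set is fixed by two of the points (as a diameter) or three (as a circumcircle).
The farthest pair is (-3, -6)–(-4, 5) with squared distance 122. The circle on this segment as diameter has centre (-3.5, -0.5) and r² = 122/4 = 30.5.
Check (-3, -3): distance² to centre = 6.5 ≤ 30.5, so it lies inside.
All remaining points lie in this disk, and no smaller disk contains both endpoints, so this is the minimum enclosing circle.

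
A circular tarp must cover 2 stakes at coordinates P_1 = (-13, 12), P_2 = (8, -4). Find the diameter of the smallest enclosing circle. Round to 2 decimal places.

26.40

The smallest circle enclosing two points has them as diameter endpoints.
Centre = midpoint = (-2.5, 4); r² = |P_1P_2|²/4 = 697/4 = 174.25.
Diameter = 2r = 2√(174.25) ≈ 26.40.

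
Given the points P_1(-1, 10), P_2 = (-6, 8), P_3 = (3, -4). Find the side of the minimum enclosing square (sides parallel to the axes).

The bounding box has width 9 and height 14.
An axis-aligned square enclosing the set must have side ≥ max(width, height).
So the minimum side is max(9, 14) = 14.

14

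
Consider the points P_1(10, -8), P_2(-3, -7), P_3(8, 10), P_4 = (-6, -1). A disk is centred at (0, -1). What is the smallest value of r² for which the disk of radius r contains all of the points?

The required radius is the distance from (0, -1) to the farthest point.
Squared distances: 149, 45, 185, 36.
Maximum is 185, attained at P_3.

185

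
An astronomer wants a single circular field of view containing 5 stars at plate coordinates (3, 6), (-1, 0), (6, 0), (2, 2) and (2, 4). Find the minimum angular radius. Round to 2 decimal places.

4.03

The minimum enclosing circle of a finite set is fixed by two of the points (as a diameter) or three (as a circumcircle).
The minimum enclosing circle is determined by three boundary points: (3, 6), (-1, 0), (6, 0).
Their circumcentre is (2.5, 2) with r² = 16.25.
The farthest remaining point (2, 4) is at distance² 4.25 ≤ 16.25.
r = √(16.25) ≈ 4.03.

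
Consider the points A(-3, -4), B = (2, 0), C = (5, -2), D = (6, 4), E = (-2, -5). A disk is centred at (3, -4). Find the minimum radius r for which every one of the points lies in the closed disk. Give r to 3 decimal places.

8.544

The required radius is the distance from (3, -4) to the farthest point.
Squared distances: 36, 17, 8, 73, 26.
Maximum is 73, attained at D.
r = √73 ≈ 8.544.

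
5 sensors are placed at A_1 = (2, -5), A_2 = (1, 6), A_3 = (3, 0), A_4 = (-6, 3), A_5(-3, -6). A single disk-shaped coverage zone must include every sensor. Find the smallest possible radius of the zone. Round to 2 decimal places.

By Welzl's lemma the MEC is supported by two points (diametrically opposite) or three points (on a circumcircle).
The farthest pair is A_2–A_5 with squared distance 160. The circle on this segment as diameter has centre (-1, 0) and r² = 160/4 = 40.
Check A_1: distance² to centre = 34 ≤ 40, so it lies inside.
All remaining points lie in this disk, and no smaller disk contains both endpoints, so this is the minimum enclosing circle.
r = √40 ≈ 6.32.

6.32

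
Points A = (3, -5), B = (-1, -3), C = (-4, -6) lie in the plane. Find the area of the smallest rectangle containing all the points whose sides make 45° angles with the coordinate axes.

In coordinates u = x + y, v = x − y the rectangle is axis-aligned; the map (x,y)→(u,v) scales areas by 2.
u-values: -2, -4, -10; range = -2 − (-10) = 8.
v-values: 8, 2, 2; range = 8 − 2 = 6.
Area = (8 × 6) / 2 = 24.

24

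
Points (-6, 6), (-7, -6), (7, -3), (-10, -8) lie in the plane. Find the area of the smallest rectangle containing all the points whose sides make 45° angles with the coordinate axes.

242

In coordinates u = x + y, v = x − y the rectangle is axis-aligned; the map (x,y)→(u,v) scales areas by 2.
u-values: 0, -13, 4, -18; range = 4 − (-18) = 22.
v-values: -12, -1, 10, -2; range = 10 − (-12) = 22.
Area = (22 × 22) / 2 = 242.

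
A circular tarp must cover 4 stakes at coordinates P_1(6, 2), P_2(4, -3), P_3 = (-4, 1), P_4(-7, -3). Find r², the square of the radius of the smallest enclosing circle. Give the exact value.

By Welzl's lemma the MEC is supported by two points (diametrically opposite) or three points (on a circumcircle).
The farthest pair is P_1–P_4 with squared distance 194. The circle on this segment as diameter has centre (-0.5, -0.5) and r² = 194/4 = 48.5.
Check P_2: distance² to centre = 26.5 ≤ 48.5, so it lies inside.
All remaining points lie in this disk, and no smaller disk contains both endpoints, so this is the minimum enclosing circle.

48.5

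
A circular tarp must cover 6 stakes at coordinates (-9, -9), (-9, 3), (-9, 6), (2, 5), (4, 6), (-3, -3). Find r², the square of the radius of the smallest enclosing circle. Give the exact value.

98.5

The minimum enclosing circle of a finite set is fixed by two of the points (as a diameter) or three (as a circumcircle).
The farthest pair is (-9, -9)–(4, 6) with squared distance 394. The circle on this segment as diameter has centre (-2.5, -1.5) and r² = 394/4 = 98.5.
Check (-9, 3): distance² to centre = 62.5 ≤ 98.5, so it lies inside.
All remaining points lie in this disk, and no smaller disk contains both endpoints, so this is the minimum enclosing circle.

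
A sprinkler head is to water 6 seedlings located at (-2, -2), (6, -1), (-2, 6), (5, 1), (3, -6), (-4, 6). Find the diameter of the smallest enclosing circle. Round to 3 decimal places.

The minimum enclosing circle of a finite set is fixed by two of the points (as a diameter) or three (as a circumcircle).
The farthest pair is (3, -6)–(-4, 6) with squared distance 193. The circle on this segment as diameter has centre (-0.5, 0) and r² = 193/4 = 48.25.
Check (-2, -2): distance² to centre = 6.25 ≤ 48.25, so it lies inside.
All remaining points lie in this disk, and no smaller disk contains both endpoints, so this is the minimum enclosing circle.
Diameter = 2r = 2√(48.25) ≈ 13.892.

13.892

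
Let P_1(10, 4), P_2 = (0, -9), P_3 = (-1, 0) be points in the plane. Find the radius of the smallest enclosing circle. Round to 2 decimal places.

8.20

Side lengths²: P_1P_2² = 269, P_1P_3² = 137, P_2P_3² = 82.
Since P_1P_2² = 269 ≥ 137 + 82 = 219, the angle opposite P_1P_2 is not acute, so the smallest enclosing circle has P_1P_2 as diameter.
Centre = midpoint of P_1P_2 = (5, -2.5), r² = 269/4 = 67.25.
r = √(67.25) ≈ 8.20.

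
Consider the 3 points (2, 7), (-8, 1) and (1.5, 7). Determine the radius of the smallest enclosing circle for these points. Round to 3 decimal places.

Call the three points A, B, C in the order given.
Side lengths²: AB² = 136, AC² = 0.25, BC² = 126.25.
Since AB² = 136 ≥ 126.25 + 0.25 = 126.5, the angle opposite AB is not acute, so the smallest enclosing circle has AB as diameter.
Centre = midpoint of AB = (-3, 4), r² = 136/4 = 34.
r = √34 ≈ 5.831.

5.831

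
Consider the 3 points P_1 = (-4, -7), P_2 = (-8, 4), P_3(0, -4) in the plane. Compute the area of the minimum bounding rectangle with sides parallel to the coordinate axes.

x ranges over [-8, 0], width 8.
y ranges over [-7, 4], height 11.
Area = 8 × 11 = 88.

88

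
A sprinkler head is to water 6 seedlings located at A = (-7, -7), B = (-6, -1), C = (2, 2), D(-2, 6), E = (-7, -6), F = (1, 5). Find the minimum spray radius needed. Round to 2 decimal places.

The minimum enclosing circle of a finite set is fixed by two of the points (as a diameter) or three (as a circumcircle).
The farthest pair is A–F with squared distance 208. The circle on this segment as diameter has centre (-3, -1) and r² = 208/4 = 52.
Check B: distance² to centre = 9 ≤ 52, so it lies inside.
All remaining points lie in this disk, and no smaller disk contains both endpoints, so this is the minimum enclosing circle.
r = √52 ≈ 7.21.

7.21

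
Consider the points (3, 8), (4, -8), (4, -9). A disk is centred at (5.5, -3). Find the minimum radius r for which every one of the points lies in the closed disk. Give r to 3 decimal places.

The required radius is the distance from (5.5, -3) to the farthest point.
Squared distances: 127.25, 27.25, 38.25.
Maximum is 127.25, attained at (3, 8).
r = √(127.25) ≈ 11.281.

11.281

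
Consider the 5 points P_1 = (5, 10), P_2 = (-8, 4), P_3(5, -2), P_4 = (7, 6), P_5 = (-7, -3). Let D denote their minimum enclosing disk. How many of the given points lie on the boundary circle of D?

2

The farthest pair is P_1–P_5 with squared distance 313. The circle on this segment as diameter has centre (-1, 3.5) and r² = 313/4 = 78.25.
Check P_2: distance² to centre = 49.25 ≤ 78.25, so it lies inside.
All remaining points lie in this disk, and no smaller disk contains both endpoints, so this is the minimum enclosing circle.
The points at distance exactly r from the centre are P_1, P_5 — 2 points.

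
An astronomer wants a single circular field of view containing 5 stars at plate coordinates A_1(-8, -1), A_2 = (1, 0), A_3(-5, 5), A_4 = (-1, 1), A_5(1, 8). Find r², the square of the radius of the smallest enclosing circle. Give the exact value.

The farthest pair is A_1–A_5 with squared distance 162. The circle on this segment as diameter has centre (-3.5, 3.5) and r² = 162/4 = 40.5.
Check A_2: distance² to centre = 32.5 ≤ 40.5, so it lies inside.
All remaining points lie in this disk, and no smaller disk contains both endpoints, so this is the minimum enclosing circle.

40.5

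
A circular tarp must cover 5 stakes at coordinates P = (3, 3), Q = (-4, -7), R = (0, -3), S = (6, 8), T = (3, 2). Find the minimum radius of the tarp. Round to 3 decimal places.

The minimum enclosing circle of a finite set is fixed by two of the points (as a diameter) or three (as a circumcircle).
The farthest pair is Q–S with squared distance 325. The circle on this segment as diameter has centre (1, 0.5) and r² = 325/4 = 81.25.
Check P: distance² to centre = 10.25 ≤ 81.25, so it lies inside.
All remaining points lie in this disk, and no smaller disk contains both endpoints, so this is the minimum enclosing circle.
r = √(81.25) ≈ 9.014.

9.014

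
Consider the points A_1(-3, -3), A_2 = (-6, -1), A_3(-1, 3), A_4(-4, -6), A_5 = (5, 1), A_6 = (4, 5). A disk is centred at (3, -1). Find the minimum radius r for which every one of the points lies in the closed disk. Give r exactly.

The required radius is the distance from (3, -1) to the farthest point.
Squared distances: 40, 81, 32, 74, 8, 37.
Maximum is 81, attained at A_2.
r = √81 = 9.

9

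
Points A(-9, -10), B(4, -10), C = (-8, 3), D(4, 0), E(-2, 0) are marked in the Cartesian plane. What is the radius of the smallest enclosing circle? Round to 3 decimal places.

8.872

A smallest enclosing disk is always determined by at most three of the input points on its boundary.
The minimum enclosing circle is determined by three boundary points: A, B, C.
Their circumcentre is (-2.5, -103/26) with r² = 26605/338.
The farthest remaining point D is at distance² 19585/338 ≤ 26605/338.
r = √(26605/338) ≈ 8.872.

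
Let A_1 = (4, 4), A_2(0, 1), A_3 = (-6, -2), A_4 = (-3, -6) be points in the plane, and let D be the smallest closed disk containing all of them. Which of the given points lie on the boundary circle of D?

A_1, A_3, A_4

By Welzl's lemma the MEC is supported by two points (diametrically opposite) or three points (on a circumcircle).
The minimum enclosing circle is determined by three boundary points: A_1, A_3, A_4.
Their circumcentre is (-1/58, -37/58) with r² = 63325/1682.
The farthest remaining point A_2 is at distance² 4513/1682 ≤ 63325/1682.
The points at distance exactly r from the centre are A_1, A_3, A_4 — 3 points.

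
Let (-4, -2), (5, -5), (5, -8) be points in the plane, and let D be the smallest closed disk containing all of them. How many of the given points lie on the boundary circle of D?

Call the three points A, B, C in the order given.
Side lengths²: AB² = 90, AC² = 117, BC² = 9.
Since AC² = 117 ≥ 90 + 9 = 99, the angle opposite AC is not acute, so the smallest enclosing circle has AC as diameter.
Centre = midpoint of AC = (0.5, -5), r² = 117/4 = 29.25.
The points at distance exactly r from the centre are (-4, -2), (5, -8) — 2 points.

2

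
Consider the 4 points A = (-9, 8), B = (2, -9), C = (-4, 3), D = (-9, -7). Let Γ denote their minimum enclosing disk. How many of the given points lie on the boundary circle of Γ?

2

By Welzl's lemma the MEC is supported by two points (diametrically opposite) or three points (on a circumcircle).
The farthest pair is A–B with squared distance 410. The circle on this segment as diameter has centre (-3.5, -0.5) and r² = 410/4 = 102.5.
Check C: distance² to centre = 12.5 ≤ 102.5, so it lies inside.
All remaining points lie in this disk, and no smaller disk contains both endpoints, so this is the minimum enclosing circle.
The points at distance exactly r from the centre are A, B — 2 points.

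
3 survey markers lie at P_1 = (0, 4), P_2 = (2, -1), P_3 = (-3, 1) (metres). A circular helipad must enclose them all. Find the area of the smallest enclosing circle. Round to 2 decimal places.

26.96

Side lengths²: P_1P_2² = 29, P_1P_3² = 18, P_2P_3² = 29.
Since P_2P_3² = 29 < 29 + 18 = 47, the triangle is acute, so the smallest enclosing circle is the circumcircle.
Circumcentre = (-1/14, 15/14), r² = 841/98.
Area = π·r² = π·841/98 ≈ 26.96.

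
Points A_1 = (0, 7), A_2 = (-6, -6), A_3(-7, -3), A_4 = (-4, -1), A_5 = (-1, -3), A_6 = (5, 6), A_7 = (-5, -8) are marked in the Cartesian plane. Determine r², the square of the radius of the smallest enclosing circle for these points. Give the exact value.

By Welzl's lemma the MEC is supported by two points (diametrically opposite) or three points (on a circumcircle).
The farthest pair is A_6–A_7 with squared distance 296. The circle on this segment as diameter has centre (0, -1) and r² = 296/4 = 74.
Check A_1: distance² to centre = 64 ≤ 74, so it lies inside.
All remaining points lie in this disk, and no smaller disk contains both endpoints, so this is the minimum enclosing circle.

74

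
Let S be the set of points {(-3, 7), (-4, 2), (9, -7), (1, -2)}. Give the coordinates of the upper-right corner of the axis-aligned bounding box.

(9, 7)

x-range [-4, 9], y-range [-7, 7].
The upper-right corner is (9, 7).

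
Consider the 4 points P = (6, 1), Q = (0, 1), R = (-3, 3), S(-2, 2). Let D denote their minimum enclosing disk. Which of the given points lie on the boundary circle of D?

P, R

The minimum enclosing circle of a finite set is fixed by two of the points (as a diameter) or three (as a circumcircle).
The farthest pair is P–R with squared distance 85. The circle on this segment as diameter has centre (1.5, 2) and r² = 85/4 = 21.25.
Check Q: distance² to centre = 3.25 ≤ 21.25, so it lies inside.
All remaining points lie in this disk, and no smaller disk contains both endpoints, so this is the minimum enclosing circle.
The points at distance exactly r from the centre are P, R — 2 points.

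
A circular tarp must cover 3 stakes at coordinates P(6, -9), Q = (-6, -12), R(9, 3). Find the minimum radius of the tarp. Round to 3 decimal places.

10.607

Side lengths²: PQ² = 153, PR² = 153, QR² = 450.
Since QR² = 450 ≥ 153 + 153 = 306, the angle opposite QR is not acute, so the smallest enclosing circle has QR as diameter.
Centre = midpoint of QR = (1.5, -4.5), r² = 450/4 = 112.5.
r = √(112.5) ≈ 10.607.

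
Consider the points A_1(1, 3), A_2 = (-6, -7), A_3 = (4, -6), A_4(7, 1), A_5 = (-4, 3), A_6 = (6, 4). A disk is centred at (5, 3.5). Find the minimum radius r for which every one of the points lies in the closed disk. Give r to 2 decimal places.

15.21

The required radius is the distance from (5, 3.5) to the farthest point.
Squared distances: 16.25, 231.25, 91.25, 10.25, 81.25, 1.25.
Maximum is 231.25, attained at A_2.
r = √(231.25) ≈ 15.21.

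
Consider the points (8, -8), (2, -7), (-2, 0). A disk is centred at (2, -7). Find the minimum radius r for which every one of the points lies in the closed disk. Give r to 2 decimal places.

The required radius is the distance from (2, -7) to the farthest point.
Squared distances: 37, 0, 65.
Maximum is 65, attained at (-2, 0).
r = √65 ≈ 8.06.

8.06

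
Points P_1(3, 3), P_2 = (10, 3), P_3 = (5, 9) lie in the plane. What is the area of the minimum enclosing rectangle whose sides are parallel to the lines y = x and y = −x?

44

In coordinates u = x + y, v = x − y the rectangle is axis-aligned; the map (x,y)→(u,v) scales areas by 2.
u-values: 6, 13, 14; range = 14 − 6 = 8.
v-values: 0, 7, -4; range = 7 − (-4) = 11.
Area = (8 × 11) / 2 = 44.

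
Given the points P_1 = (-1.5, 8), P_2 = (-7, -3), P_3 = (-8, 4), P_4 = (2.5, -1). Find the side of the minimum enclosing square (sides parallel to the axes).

11

The bounding box has width 10.5 and height 11.
An axis-aligned square enclosing the set must have side ≥ max(width, height).
So the minimum side is max(10.5, 11) = 11.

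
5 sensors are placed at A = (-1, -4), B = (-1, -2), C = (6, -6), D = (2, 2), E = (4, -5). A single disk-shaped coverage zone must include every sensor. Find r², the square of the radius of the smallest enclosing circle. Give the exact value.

20.703125

A smallest enclosing disk is always determined by at most three of the input points on its boundary.
The minimum enclosing circle is determined by three boundary points: A, C, D.
Their circumcentre is (3.25, -2.375) with r² = 20.703125.
The farthest remaining point B is at distance² 18.203125 ≤ 20.703125.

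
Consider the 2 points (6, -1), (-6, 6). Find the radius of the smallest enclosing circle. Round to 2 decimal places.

6.95

The smallest circle enclosing two points has them as diameter endpoints.
Centre = midpoint = (0, 2.5); r² = |(6, -1)−(-6, 6)|²/4 = 193/4 = 48.25.
r = √(48.25) ≈ 6.95.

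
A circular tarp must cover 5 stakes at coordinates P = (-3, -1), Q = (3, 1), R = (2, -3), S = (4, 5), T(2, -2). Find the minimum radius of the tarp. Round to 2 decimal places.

4.65

A smallest enclosing disk is always determined by at most three of the input points on its boundary.
The minimum enclosing circle is determined by three boundary points: P, R, S.
Their circumcentre is (10/11, 67/44) with r² = 41905/1936.
The farthest remaining point T is at distance² 26329/1936 ≤ 41905/1936.
r = √(41905/1936) ≈ 4.65.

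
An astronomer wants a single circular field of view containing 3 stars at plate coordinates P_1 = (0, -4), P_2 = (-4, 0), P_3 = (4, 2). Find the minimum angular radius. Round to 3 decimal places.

4.205

Side lengths²: P_1P_2² = 32, P_1P_3² = 52, P_2P_3² = 68.
Since P_2P_3² = 68 < 52 + 32 = 84, the triangle is acute, so the smallest enclosing circle is the circumcircle.
Circumcentre = (0.2, 0.2), r² = 17.68.
r = √(17.68) ≈ 4.205.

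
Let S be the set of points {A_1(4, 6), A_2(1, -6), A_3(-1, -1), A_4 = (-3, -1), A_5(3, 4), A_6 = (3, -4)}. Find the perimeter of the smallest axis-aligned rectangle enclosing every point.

Width = max x − min x = 4 − (-3) = 7.
Height = max y − min y = 6 − (-6) = 12.
Perimeter = 2(7 + 12) = 38.

38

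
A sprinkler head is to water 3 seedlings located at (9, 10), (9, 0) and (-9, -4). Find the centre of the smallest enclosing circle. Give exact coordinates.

Call the three points A, B, C in the order given.
Side lengths²: AB² = 100, AC² = 520, BC² = 340.
Since AC² = 520 ≥ 340 + 100 = 440, the angle opposite AC is not acute, so the smallest enclosing circle has AC as diameter.
Centre = midpoint of AC = (0, 3), r² = 520/4 = 130.
Centre = (0, 3).

(0, 3)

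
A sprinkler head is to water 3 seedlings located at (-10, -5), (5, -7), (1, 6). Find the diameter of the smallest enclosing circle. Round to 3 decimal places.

Call the three points A, B, C in the order given.
Side lengths²: AB² = 229, AC² = 242, BC² = 185.
Since AC² = 242 < 229 + 185 = 414, the triangle is acute, so the smallest enclosing circle is the circumcircle.
Circumcentre = (-67/34, -69/34), r² = 42365/578.
Diameter = 2r = 2√(42365/578) ≈ 17.123.

17.123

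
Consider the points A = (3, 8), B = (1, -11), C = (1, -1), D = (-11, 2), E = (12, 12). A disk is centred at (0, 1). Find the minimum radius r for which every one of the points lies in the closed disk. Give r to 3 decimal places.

16.279

The required radius is the distance from (0, 1) to the farthest point.
Squared distances: 58, 145, 5, 122, 265.
Maximum is 265, attained at E.
r = √265 ≈ 16.279.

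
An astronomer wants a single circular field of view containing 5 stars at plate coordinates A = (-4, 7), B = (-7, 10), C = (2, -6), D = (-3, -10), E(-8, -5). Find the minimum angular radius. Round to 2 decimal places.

10.20

The farthest pair is B–D with squared distance 416. The circle on this segment as diameter has centre (-5, 0) and r² = 416/4 = 104.
Check A: distance² to centre = 50 ≤ 104, so it lies inside.
All remaining points lie in this disk, and no smaller disk contains both endpoints, so this is the minimum enclosing circle.
r = √104 ≈ 10.20.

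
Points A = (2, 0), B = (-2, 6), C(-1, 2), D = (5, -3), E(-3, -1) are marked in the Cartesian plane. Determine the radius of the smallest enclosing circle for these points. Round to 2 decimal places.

The minimum enclosing circle of a finite set is fixed by two of the points (as a diameter) or three (as a circumcircle).
The farthest pair is B–D with squared distance 130. The circle on this segment as diameter has centre (1.5, 1.5) and r² = 130/4 = 32.5.
Check A: distance² to centre = 2.5 ≤ 32.5, so it lies inside.
All remaining points lie in this disk, and no smaller disk contains both endpoints, so this is the minimum enclosing circle.
r = √(32.5) ≈ 5.70.

5.70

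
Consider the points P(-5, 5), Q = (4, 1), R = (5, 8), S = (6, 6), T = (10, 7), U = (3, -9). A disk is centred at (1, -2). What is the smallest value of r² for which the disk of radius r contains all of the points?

The required radius is the distance from (1, -2) to the farthest point.
Squared distances: 85, 18, 116, 89, 162, 53.
Maximum is 162, attained at T.

162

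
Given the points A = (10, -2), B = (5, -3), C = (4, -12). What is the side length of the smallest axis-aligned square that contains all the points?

The bounding box has width 6 and height 10.
An axis-aligned square enclosing the set must have side ≥ max(width, height).
So the minimum side is max(6, 10) = 10.

10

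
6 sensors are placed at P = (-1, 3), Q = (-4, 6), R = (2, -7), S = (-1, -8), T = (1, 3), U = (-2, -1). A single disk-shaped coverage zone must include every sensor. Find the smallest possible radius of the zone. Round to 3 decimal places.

By Welzl's lemma the MEC is supported by two points (diametrically opposite) or three points (on a circumcircle).
The minimum enclosing circle is determined by three boundary points: Q, R, S.
Their circumcentre is (-31/18, -5/6) with r² = 8405/162.
The farthest remaining point T is at distance² 3581/162 ≤ 8405/162.
r = √(8405/162) ≈ 7.203.

7.203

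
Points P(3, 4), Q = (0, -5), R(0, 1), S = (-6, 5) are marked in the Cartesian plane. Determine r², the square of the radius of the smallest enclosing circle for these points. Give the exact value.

3485/98

The minimum enclosing circle is determined by three boundary points: P, Q, S.
Their circumcentre is (-27/14, 9/14) with r² = 3485/98.
The farthest remaining point R is at distance² 377/98 ≤ 3485/98.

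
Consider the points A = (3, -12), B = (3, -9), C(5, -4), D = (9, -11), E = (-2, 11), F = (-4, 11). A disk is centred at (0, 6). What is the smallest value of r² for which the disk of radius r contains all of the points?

370

The required radius is the distance from (0, 6) to the farthest point.
Squared distances: 333, 234, 125, 370, 29, 41.
Maximum is 370, attained at D.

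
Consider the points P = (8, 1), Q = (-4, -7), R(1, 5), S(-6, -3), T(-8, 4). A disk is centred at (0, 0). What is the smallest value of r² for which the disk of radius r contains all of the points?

80

The required radius is the distance from (0, 0) to the farthest point.
Squared distances: 65, 65, 26, 45, 80.
Maximum is 80, attained at T.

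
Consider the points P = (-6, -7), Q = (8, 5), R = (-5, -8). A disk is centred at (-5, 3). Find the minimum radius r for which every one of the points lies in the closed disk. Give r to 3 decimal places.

The required radius is the distance from (-5, 3) to the farthest point.
Squared distances: 101, 173, 121.
Maximum is 173, attained at Q.
r = √173 ≈ 13.153.

13.153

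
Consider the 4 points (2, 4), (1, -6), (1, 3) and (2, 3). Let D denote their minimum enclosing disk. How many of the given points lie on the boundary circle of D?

2

The minimum enclosing circle of a finite set is fixed by two of the points (as a diameter) or three (as a circumcircle).
The farthest pair is (2, 4)–(1, -6) with squared distance 101. The circle on this segment as diameter has centre (1.5, -1) and r² = 101/4 = 25.25.
Check (1, 3): distance² to centre = 16.25 ≤ 25.25, so it lies inside.
All remaining points lie in this disk, and no smaller disk contains both endpoints, so this is the minimum enclosing circle.
The points at distance exactly r from the centre are (2, 4), (1, -6) — 2 points.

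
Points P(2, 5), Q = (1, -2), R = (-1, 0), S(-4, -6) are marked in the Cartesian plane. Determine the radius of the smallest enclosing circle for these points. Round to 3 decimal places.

6.265

The minimum enclosing circle of a finite set is fixed by two of the points (as a diameter) or three (as a circumcircle).
The farthest pair is P–S with squared distance 157. The circle on this segment as diameter has centre (-1, -0.5) and r² = 157/4 = 39.25.
Check Q: distance² to centre = 6.25 ≤ 39.25, so it lies inside.
All remaining points lie in this disk, and no smaller disk contains both endpoints, so this is the minimum enclosing circle.
r = √(39.25) ≈ 6.265.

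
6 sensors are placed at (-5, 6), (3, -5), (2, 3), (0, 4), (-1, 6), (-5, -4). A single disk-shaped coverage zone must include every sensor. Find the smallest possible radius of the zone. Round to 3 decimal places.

The minimum enclosing circle of a finite set is fixed by two of the points (as a diameter) or three (as a circumcircle).
The farthest pair is (-5, 6)–(3, -5) with squared distance 185. The circle on this segment as diameter has centre (-1, 0.5) and r² = 185/4 = 46.25.
Check (2, 3): distance² to centre = 15.25 ≤ 46.25, so it lies inside.
All remaining points lie in this disk, and no smaller disk contains both endpoints, so this is the minimum enclosing circle.
r = √(46.25) ≈ 6.801.

6.801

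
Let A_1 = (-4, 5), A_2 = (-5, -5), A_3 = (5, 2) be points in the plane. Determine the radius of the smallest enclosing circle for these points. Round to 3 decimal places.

6.257

Side lengths²: A_1A_2² = 101, A_1A_3² = 90, A_2A_3² = 149.
Since A_2A_3² = 149 < 101 + 90 = 191, the triangle is acute, so the smallest enclosing circle is the circumcircle.
Circumcentre = (-49/62, -23/62), r² = 75245/1922.
r = √(75245/1922) ≈ 6.257.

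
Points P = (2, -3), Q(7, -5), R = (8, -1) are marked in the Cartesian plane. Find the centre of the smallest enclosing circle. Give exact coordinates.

Side lengths²: PQ² = 29, PR² = 40, QR² = 17.
Since PR² = 40 < 29 + 17 = 46, the triangle is acute, so the smallest enclosing circle is the circumcircle.
Circumcentre = (113/22, -53/22), r² = 2465/242.
Centre = (113/22, -53/22).

(113/22, -53/22)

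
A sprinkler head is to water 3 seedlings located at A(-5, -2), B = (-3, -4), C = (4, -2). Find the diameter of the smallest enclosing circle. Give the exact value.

9

Side lengths²: AB² = 8, AC² = 81, BC² = 53.
Since AC² = 81 ≥ 53 + 8 = 61, the angle opposite AC is not acute, so the smallest enclosing circle has AC as diameter.
Centre = midpoint of AC = (-0.5, -2), r² = 81/4 = 20.25.
Diameter = 2r = 2√(20.25) = 9.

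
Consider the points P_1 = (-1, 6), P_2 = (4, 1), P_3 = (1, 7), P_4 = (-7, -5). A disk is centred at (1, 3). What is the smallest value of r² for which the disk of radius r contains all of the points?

128

The required radius is the distance from (1, 3) to the farthest point.
Squared distances: 13, 13, 16, 128.
Maximum is 128, attained at P_4.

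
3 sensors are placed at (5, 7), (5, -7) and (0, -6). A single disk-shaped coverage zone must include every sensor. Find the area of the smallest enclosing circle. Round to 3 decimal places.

158.462

Call the three points A, B, C in the order given.
Side lengths²: AB² = 196, AC² = 194, BC² = 26.
Since AB² = 196 < 194 + 26 = 220, the triangle is acute, so the smallest enclosing circle is the circumcircle.
Circumcentre = (3.8, 0), r² = 50.44.
Area = π·r² = π·50.44 ≈ 158.462.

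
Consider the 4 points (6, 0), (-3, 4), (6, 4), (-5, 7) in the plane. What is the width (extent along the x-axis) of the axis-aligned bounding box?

max x = 6, min x = -5, so width = 11.

11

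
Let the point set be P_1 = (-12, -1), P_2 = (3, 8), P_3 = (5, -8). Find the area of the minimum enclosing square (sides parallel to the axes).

289

The bounding box has width 17 and height 16.
An axis-aligned square enclosing the set must have side ≥ max(width, height).
So the minimum side is max(17, 16) = 17.
Area = 17² = 289.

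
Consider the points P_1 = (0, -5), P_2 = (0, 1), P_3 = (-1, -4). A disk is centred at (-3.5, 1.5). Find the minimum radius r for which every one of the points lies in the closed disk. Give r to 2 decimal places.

7.38

The required radius is the distance from (-3.5, 1.5) to the farthest point.
Squared distances: 54.5, 12.5, 36.5.
Maximum is 54.5, attained at P_1.
r = √(54.5) ≈ 7.38.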